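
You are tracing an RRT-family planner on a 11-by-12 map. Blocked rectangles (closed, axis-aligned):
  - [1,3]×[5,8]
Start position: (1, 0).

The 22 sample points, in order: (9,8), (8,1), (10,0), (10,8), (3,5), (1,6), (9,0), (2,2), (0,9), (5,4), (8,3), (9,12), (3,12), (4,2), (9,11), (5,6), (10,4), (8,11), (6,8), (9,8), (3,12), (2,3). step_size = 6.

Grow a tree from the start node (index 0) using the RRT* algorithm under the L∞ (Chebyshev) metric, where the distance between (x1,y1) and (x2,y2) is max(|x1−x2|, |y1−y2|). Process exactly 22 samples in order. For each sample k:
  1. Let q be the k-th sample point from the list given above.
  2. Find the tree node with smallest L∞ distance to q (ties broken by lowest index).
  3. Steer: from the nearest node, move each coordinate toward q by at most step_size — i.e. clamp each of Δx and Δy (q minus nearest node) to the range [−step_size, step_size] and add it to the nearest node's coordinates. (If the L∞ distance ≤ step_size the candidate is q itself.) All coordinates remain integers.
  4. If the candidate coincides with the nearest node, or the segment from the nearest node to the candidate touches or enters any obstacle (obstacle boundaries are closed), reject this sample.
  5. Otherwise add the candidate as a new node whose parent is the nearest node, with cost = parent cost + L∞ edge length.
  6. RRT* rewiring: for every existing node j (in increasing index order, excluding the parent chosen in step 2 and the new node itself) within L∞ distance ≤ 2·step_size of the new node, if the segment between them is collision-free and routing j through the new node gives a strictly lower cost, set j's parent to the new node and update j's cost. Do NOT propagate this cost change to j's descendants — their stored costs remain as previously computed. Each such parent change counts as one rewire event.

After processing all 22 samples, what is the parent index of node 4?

Parent of node 4: 1

1. q=(9,8) nearest=0 d=8 new=(7,6) → add node 1 parent=0 cost=6
2. q=(8,1) nearest=1 d=5 new=(8,1) → add node 2 parent=1 cost=11
3. q=(10,0) nearest=2 d=2 new=(10,0) → add node 3 parent=2 cost=13
4. q=(10,8) nearest=1 d=3 new=(10,8) → add node 4 parent=1 cost=9
5. q=(3,5) nearest=1 d=4 new=(3,5) → blocked by [1,3]×[5,8], reject
6. q=(1,6) nearest=0 d=6 new=(1,6) → blocked by [1,3]×[5,8], reject
7. q=(9,0) nearest=2 d=1 new=(9,0) → add node 5 parent=2 cost=12
8. q=(2,2) nearest=0 d=2 new=(2,2) → add node 6 parent=0 cost=2; rewire 2→6 (8<11); rewire 3→6 (10<13); rewire 5→6 (9<12)
9. q=(0,9) nearest=1 d=7 new=(1,9) → blocked by [1,3]×[5,8], reject
10. q=(5,4) nearest=1 d=2 new=(5,4) → add node 7 parent=1 cost=8
11. q=(8,3) nearest=2 d=2 new=(8,3) → add node 8 parent=2 cost=10
12. q=(9,12) nearest=4 d=4 new=(9,12) → add node 9 parent=4 cost=13
13. q=(3,12) nearest=1 d=6 new=(3,12) → add node 10 parent=1 cost=12
14. q=(4,2) nearest=6 d=2 new=(4,2) → add node 11 parent=6 cost=4; rewire 7→11 (6<8); rewire 8→11 (8<10)
15. q=(9,11) nearest=9 d=1 new=(9,11) → add node 12 parent=9 cost=14
16. q=(5,6) nearest=1 d=2 new=(5,6) → add node 13 parent=1 cost=8; rewire 12→13 (13<14)
17. q=(10,4) nearest=8 d=2 new=(10,4) → add node 14 parent=8 cost=10
18. q=(8,11) nearest=9 d=1 new=(8,11) → add node 15 parent=9 cost=14
19. q=(6,8) nearest=1 d=2 new=(6,8) → add node 16 parent=1 cost=8; rewire 9→16 (12<13); rewire 12→16 (11<13); rewire 15→16 (11<14)
20. q=(9,8) nearest=4 d=1 new=(9,8) → add node 17 parent=4 cost=10
21. q=(3,12) nearest=10 d=0 → coincident, reject
22. q=(2,3) nearest=6 d=1 new=(2,3) → add node 18 parent=6 cost=3; rewire 13→18 (6<8)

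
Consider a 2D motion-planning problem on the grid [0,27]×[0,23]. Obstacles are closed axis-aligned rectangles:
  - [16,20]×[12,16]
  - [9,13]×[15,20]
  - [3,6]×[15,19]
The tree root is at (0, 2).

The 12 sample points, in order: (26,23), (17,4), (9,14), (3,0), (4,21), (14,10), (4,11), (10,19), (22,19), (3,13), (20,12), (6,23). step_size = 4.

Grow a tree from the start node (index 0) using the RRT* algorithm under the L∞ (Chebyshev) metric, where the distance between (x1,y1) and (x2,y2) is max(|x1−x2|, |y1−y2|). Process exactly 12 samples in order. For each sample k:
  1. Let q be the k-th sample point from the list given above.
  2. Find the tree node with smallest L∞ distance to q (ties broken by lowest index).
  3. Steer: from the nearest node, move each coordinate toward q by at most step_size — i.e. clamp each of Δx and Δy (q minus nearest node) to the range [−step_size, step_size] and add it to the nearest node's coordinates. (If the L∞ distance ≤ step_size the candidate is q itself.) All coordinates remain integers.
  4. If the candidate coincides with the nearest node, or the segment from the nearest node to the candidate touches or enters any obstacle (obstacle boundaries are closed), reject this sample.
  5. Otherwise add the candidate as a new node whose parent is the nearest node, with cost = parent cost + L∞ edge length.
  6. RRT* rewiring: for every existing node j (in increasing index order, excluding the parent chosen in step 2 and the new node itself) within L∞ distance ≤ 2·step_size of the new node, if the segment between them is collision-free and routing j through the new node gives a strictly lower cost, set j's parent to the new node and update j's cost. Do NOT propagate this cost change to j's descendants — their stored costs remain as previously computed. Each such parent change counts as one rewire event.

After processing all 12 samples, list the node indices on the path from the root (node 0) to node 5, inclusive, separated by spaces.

1. q=(26,23) nearest=0 d=26 new=(4,6) → add node 1 parent=0 cost=4
2. q=(17,4) nearest=1 d=13 new=(8,4) → add node 2 parent=1 cost=8
3. q=(9,14) nearest=1 d=8 new=(8,10) → add node 3 parent=1 cost=8
4. q=(3,0) nearest=0 d=3 new=(3,0) → add node 4 parent=0 cost=3
5. q=(4,21) nearest=3 d=11 new=(4,14) → add node 5 parent=3 cost=12
6. q=(14,10) nearest=2 d=6 new=(12,8) → add node 6 parent=2 cost=12
7. q=(4,11) nearest=5 d=3 new=(4,11) → add node 7 parent=5 cost=15
8. q=(10,19) nearest=5 d=6 new=(8,18) → blocked by [3,6]×[15,19], reject
9. q=(22,19) nearest=6 d=11 new=(16,12) → blocked by [16,20]×[12,16], reject
10. q=(3,13) nearest=5 d=1 new=(3,13) → add node 8 parent=5 cost=13
11. q=(20,12) nearest=6 d=8 new=(16,12) → blocked by [16,20]×[12,16], reject
12. q=(6,23) nearest=5 d=9 new=(6,18) → blocked by [3,6]×[15,19], reject

Path: 0 1 3 5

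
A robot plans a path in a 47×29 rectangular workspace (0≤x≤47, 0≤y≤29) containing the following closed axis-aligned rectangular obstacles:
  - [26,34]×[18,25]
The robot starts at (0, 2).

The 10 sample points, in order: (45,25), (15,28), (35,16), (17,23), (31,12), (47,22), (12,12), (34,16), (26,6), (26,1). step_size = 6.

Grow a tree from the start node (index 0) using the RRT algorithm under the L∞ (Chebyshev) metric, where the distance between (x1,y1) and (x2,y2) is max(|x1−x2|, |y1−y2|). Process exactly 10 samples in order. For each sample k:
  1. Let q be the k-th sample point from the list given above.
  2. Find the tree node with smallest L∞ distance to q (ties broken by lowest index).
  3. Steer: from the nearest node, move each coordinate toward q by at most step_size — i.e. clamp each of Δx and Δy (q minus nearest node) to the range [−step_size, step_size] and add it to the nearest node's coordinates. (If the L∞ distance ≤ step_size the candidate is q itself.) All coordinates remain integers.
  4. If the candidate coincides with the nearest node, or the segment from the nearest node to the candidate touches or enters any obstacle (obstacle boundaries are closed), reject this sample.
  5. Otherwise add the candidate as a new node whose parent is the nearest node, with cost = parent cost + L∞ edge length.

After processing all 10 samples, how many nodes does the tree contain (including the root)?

Node count: 10

1. q=(45,25) nearest=0 d=45 new=(6,8) → add node 1 parent=0 cost=6
2. q=(15,28) nearest=1 d=20 new=(12,14) → add node 2 parent=1 cost=12
3. q=(35,16) nearest=2 d=23 new=(18,16) → add node 3 parent=2 cost=18
4. q=(17,23) nearest=3 d=7 new=(17,22) → add node 4 parent=3 cost=24
5. q=(31,12) nearest=3 d=13 new=(24,12) → add node 5 parent=3 cost=24
6. q=(47,22) nearest=5 d=23 new=(30,18) → blocked by [26,34]×[18,25], reject
7. q=(12,12) nearest=2 d=2 new=(12,12) → add node 6 parent=2 cost=14
8. q=(34,16) nearest=5 d=10 new=(30,16) → add node 7 parent=5 cost=30
9. q=(26,6) nearest=5 d=6 new=(26,6) → add node 8 parent=5 cost=30
10. q=(26,1) nearest=8 d=5 new=(26,1) → add node 9 parent=8 cost=35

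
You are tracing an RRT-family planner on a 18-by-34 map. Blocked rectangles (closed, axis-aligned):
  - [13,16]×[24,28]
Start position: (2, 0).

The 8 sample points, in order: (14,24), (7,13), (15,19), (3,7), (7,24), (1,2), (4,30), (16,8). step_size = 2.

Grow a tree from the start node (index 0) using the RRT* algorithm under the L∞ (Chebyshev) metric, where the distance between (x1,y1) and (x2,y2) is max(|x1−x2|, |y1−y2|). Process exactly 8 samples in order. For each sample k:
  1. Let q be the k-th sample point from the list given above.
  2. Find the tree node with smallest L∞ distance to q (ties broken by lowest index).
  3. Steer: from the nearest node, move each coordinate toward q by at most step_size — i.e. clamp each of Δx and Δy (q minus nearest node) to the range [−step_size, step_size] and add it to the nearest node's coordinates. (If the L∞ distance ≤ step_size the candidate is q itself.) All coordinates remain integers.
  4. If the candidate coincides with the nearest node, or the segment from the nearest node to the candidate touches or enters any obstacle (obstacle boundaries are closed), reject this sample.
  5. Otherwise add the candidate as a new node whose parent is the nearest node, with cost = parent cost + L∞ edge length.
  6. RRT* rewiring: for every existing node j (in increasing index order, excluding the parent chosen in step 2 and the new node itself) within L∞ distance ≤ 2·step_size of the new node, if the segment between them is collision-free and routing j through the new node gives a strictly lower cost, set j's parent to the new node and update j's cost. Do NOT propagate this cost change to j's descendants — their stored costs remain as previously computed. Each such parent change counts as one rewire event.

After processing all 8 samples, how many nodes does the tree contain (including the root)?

1. q=(14,24) nearest=0 d=24 new=(4,2) → add node 1 parent=0 cost=2
2. q=(7,13) nearest=1 d=11 new=(6,4) → add node 2 parent=1 cost=4
3. q=(15,19) nearest=2 d=15 new=(8,6) → add node 3 parent=2 cost=6
4. q=(3,7) nearest=2 d=3 new=(4,6) → add node 4 parent=2 cost=6
5. q=(7,24) nearest=3 d=18 new=(7,8) → add node 5 parent=3 cost=8
6. q=(1,2) nearest=0 d=2 new=(1,2) → add node 6 parent=0 cost=2
7. q=(4,30) nearest=5 d=22 new=(5,10) → add node 7 parent=5 cost=10
8. q=(16,8) nearest=3 d=8 new=(10,8) → add node 8 parent=3 cost=8

Node count: 9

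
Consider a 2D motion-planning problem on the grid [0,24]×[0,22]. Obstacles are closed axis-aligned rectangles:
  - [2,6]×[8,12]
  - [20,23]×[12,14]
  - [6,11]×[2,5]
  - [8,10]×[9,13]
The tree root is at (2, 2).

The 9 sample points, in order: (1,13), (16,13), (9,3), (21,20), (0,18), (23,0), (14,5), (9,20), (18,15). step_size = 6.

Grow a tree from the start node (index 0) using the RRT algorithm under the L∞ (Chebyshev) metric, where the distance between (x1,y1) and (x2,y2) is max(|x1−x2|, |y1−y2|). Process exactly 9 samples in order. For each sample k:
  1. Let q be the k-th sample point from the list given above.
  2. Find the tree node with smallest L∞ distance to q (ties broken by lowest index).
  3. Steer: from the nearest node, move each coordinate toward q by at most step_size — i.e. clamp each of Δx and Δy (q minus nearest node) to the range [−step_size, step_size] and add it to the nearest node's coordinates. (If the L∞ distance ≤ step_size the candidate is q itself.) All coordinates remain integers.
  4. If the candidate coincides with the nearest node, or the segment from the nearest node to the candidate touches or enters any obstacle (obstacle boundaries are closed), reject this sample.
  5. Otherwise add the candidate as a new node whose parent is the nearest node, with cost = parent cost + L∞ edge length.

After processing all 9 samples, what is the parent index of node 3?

Parent of node 3: 1

1. q=(1,13) nearest=0 d=11 new=(1,8) → add node 1 parent=0 cost=6
2. q=(16,13) nearest=0 d=14 new=(8,8) → add node 2 parent=0 cost=6
3. q=(9,3) nearest=2 d=5 new=(9,3) → blocked by [6,11]×[2,5], reject
4. q=(21,20) nearest=2 d=13 new=(14,14) → blocked by [8,10]×[9,13], reject
5. q=(0,18) nearest=1 d=10 new=(0,14) → add node 3 parent=1 cost=12
6. q=(23,0) nearest=2 d=15 new=(14,2) → blocked by [6,11]×[2,5], reject
7. q=(14,5) nearest=2 d=6 new=(14,5) → add node 4 parent=2 cost=12
8. q=(9,20) nearest=3 d=9 new=(6,20) → add node 5 parent=3 cost=18
9. q=(18,15) nearest=2 d=10 new=(14,14) → blocked by [8,10]×[9,13], reject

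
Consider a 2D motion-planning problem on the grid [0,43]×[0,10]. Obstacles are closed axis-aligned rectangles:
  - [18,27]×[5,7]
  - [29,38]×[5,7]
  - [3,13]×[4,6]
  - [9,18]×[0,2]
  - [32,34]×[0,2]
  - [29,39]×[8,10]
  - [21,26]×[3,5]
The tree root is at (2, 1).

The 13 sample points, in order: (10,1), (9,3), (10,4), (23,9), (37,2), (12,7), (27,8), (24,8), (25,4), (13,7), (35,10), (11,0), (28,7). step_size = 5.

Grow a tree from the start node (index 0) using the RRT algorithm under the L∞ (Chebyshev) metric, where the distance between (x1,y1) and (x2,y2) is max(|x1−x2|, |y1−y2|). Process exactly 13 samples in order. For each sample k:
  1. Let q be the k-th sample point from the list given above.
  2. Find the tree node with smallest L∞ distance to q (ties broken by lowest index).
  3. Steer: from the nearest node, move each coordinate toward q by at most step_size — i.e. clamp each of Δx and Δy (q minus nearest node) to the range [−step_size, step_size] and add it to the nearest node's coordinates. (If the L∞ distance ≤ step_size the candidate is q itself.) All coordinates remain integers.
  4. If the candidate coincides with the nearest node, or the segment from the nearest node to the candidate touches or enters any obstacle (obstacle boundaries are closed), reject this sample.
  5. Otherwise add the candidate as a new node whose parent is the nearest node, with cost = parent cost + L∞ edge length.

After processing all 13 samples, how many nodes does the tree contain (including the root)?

1. q=(10,1) nearest=0 d=8 new=(7,1) → add node 1 parent=0 cost=5
2. q=(9,3) nearest=1 d=2 new=(9,3) → add node 2 parent=1 cost=7
3. q=(10,4) nearest=2 d=1 new=(10,4) → blocked by [3,13]×[4,6], reject
4. q=(23,9) nearest=2 d=14 new=(14,8) → blocked by [3,13]×[4,6], reject
5. q=(37,2) nearest=2 d=28 new=(14,2) → blocked by [9,18]×[0,2], reject
6. q=(12,7) nearest=2 d=4 new=(12,7) → blocked by [3,13]×[4,6], reject
7. q=(27,8) nearest=2 d=18 new=(14,8) → blocked by [3,13]×[4,6], reject
8. q=(24,8) nearest=2 d=15 new=(14,8) → blocked by [3,13]×[4,6], reject
9. q=(25,4) nearest=2 d=16 new=(14,4) → add node 3 parent=2 cost=12
10. q=(13,7) nearest=3 d=3 new=(13,7) → add node 4 parent=3 cost=15
11. q=(35,10) nearest=3 d=21 new=(19,9) → add node 5 parent=3 cost=17
12. q=(11,0) nearest=2 d=3 new=(11,0) → blocked by [9,18]×[0,2], reject
13. q=(28,7) nearest=5 d=9 new=(24,7) → blocked by [18,27]×[5,7], reject

Node count: 6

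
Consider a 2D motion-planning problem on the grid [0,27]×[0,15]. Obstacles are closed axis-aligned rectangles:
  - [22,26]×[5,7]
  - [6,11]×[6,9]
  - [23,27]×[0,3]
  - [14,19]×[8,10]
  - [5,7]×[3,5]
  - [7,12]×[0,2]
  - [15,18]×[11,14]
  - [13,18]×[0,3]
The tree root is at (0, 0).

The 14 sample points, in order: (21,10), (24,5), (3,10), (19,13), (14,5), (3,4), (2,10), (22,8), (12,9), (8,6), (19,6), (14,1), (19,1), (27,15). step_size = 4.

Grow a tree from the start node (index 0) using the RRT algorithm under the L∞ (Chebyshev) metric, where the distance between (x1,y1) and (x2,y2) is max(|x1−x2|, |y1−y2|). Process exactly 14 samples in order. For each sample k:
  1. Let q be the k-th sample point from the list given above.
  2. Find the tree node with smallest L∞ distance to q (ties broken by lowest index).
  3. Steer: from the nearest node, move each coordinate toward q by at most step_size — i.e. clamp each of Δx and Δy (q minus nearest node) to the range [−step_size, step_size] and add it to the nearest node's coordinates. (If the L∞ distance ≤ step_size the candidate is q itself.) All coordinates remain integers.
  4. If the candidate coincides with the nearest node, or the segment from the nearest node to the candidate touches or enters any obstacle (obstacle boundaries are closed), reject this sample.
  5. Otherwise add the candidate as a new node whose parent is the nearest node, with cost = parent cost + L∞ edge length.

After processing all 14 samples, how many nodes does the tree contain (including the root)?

1. q=(21,10) nearest=0 d=21 new=(4,4) → add node 1 parent=0 cost=4
2. q=(24,5) nearest=1 d=20 new=(8,5) → blocked by [5,7]×[3,5], reject
3. q=(3,10) nearest=1 d=6 new=(3,8) → add node 2 parent=1 cost=8
4. q=(19,13) nearest=1 d=15 new=(8,8) → blocked by [6,11]×[6,9], reject
5. q=(14,5) nearest=1 d=10 new=(8,5) → blocked by [5,7]×[3,5], reject
6. q=(3,4) nearest=1 d=1 new=(3,4) → add node 3 parent=1 cost=5
7. q=(2,10) nearest=2 d=2 new=(2,10) → add node 4 parent=2 cost=10
8. q=(22,8) nearest=1 d=18 new=(8,8) → blocked by [6,11]×[6,9], reject
9. q=(12,9) nearest=1 d=8 new=(8,8) → blocked by [6,11]×[6,9], reject
10. q=(8,6) nearest=1 d=4 new=(8,6) → blocked by [6,11]×[6,9], reject
11. q=(19,6) nearest=1 d=15 new=(8,6) → blocked by [6,11]×[6,9], reject
12. q=(14,1) nearest=1 d=10 new=(8,1) → blocked by [5,7]×[3,5], reject
13. q=(19,1) nearest=1 d=15 new=(8,1) → blocked by [5,7]×[3,5], reject
14. q=(27,15) nearest=1 d=23 new=(8,8) → blocked by [6,11]×[6,9], reject

Node count: 5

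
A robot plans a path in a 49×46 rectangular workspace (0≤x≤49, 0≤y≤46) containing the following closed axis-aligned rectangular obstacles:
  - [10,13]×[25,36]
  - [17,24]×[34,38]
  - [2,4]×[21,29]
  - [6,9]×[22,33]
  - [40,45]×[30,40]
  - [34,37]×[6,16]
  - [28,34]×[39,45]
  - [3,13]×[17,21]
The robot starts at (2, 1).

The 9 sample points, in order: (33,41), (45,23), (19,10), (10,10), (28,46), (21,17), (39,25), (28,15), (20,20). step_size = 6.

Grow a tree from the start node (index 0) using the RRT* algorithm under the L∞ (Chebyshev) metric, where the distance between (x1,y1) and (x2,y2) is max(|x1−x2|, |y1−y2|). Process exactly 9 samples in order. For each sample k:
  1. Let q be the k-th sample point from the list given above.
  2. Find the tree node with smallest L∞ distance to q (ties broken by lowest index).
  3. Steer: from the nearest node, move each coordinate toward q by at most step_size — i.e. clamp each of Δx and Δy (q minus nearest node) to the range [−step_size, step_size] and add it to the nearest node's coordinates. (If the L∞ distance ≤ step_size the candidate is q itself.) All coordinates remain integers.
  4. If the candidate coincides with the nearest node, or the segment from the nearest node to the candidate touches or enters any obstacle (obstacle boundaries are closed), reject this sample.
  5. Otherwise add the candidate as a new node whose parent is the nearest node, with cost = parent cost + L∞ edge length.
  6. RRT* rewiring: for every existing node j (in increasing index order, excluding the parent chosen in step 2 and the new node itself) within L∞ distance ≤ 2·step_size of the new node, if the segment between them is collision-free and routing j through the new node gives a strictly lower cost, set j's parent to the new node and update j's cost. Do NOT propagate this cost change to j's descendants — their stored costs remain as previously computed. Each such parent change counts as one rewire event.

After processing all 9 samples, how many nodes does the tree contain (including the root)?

Node count: 10

1. q=(33,41) nearest=0 d=40 new=(8,7) → add node 1 parent=0 cost=6
2. q=(45,23) nearest=1 d=37 new=(14,13) → add node 2 parent=1 cost=12
3. q=(19,10) nearest=2 d=5 new=(19,10) → add node 3 parent=2 cost=17
4. q=(10,10) nearest=1 d=3 new=(10,10) → add node 4 parent=1 cost=9
5. q=(28,46) nearest=2 d=33 new=(20,19) → add node 5 parent=2 cost=18
6. q=(21,17) nearest=5 d=2 new=(21,17) → add node 6 parent=5 cost=20
7. q=(39,25) nearest=6 d=18 new=(27,23) → add node 7 parent=6 cost=26
8. q=(28,15) nearest=6 d=7 new=(27,15) → add node 8 parent=6 cost=26
9. q=(20,20) nearest=5 d=1 new=(20,20) → add node 9 parent=5 cost=19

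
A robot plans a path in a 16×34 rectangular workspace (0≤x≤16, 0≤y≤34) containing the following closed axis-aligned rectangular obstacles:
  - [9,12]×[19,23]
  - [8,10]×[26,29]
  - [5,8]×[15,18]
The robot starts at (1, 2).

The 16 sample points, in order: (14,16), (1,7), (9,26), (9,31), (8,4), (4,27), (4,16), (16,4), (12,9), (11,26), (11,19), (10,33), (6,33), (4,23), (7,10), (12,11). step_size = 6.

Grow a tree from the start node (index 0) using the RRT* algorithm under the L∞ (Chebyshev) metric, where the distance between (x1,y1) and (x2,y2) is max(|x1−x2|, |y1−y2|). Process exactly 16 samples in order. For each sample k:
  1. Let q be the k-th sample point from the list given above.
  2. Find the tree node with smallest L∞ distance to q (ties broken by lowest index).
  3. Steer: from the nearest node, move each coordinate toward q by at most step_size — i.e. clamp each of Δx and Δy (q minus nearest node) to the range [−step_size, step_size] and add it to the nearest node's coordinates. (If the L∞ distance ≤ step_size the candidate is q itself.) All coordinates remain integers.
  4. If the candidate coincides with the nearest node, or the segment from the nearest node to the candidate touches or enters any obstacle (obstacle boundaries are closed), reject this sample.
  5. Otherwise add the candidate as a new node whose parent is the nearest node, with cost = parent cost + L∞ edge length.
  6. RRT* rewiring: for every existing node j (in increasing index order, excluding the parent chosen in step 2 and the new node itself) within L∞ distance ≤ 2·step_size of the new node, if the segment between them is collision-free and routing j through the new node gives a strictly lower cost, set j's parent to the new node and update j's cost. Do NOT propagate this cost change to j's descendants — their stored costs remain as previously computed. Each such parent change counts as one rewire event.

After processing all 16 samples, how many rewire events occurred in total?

1. q=(14,16) nearest=0 d=14 new=(7,8) → add node 1 parent=0 cost=6
2. q=(1,7) nearest=0 d=5 new=(1,7) → add node 2 parent=0 cost=5
3. q=(9,26) nearest=1 d=18 new=(9,14) → add node 3 parent=1 cost=12
4. q=(9,31) nearest=3 d=17 new=(9,20) → blocked by [9,12]×[19,23], reject
5. q=(8,4) nearest=1 d=4 new=(8,4) → add node 4 parent=1 cost=10
6. q=(4,27) nearest=3 d=13 new=(4,20) → blocked by [5,8]×[15,18], reject
7. q=(4,16) nearest=3 d=5 new=(4,16) → blocked by [5,8]×[15,18], reject
8. q=(16,4) nearest=4 d=8 new=(14,4) → add node 5 parent=4 cost=16
9. q=(12,9) nearest=1 d=5 new=(12,9) → add node 6 parent=1 cost=11
10. q=(11,26) nearest=3 d=12 new=(11,20) → blocked by [9,12]×[19,23], reject
11. q=(11,19) nearest=3 d=5 new=(11,19) → blocked by [9,12]×[19,23], reject
12. q=(10,33) nearest=3 d=19 new=(10,20) → blocked by [9,12]×[19,23], reject
13. q=(6,33) nearest=3 d=19 new=(6,20) → blocked by [5,8]×[15,18], reject
14. q=(4,23) nearest=3 d=9 new=(4,20) → blocked by [5,8]×[15,18], reject
15. q=(7,10) nearest=1 d=2 new=(7,10) → add node 7 parent=1 cost=8; rewire 5→7 (15<16)
16. q=(12,11) nearest=6 d=2 new=(12,11) → add node 8 parent=6 cost=13

Rewire events: 1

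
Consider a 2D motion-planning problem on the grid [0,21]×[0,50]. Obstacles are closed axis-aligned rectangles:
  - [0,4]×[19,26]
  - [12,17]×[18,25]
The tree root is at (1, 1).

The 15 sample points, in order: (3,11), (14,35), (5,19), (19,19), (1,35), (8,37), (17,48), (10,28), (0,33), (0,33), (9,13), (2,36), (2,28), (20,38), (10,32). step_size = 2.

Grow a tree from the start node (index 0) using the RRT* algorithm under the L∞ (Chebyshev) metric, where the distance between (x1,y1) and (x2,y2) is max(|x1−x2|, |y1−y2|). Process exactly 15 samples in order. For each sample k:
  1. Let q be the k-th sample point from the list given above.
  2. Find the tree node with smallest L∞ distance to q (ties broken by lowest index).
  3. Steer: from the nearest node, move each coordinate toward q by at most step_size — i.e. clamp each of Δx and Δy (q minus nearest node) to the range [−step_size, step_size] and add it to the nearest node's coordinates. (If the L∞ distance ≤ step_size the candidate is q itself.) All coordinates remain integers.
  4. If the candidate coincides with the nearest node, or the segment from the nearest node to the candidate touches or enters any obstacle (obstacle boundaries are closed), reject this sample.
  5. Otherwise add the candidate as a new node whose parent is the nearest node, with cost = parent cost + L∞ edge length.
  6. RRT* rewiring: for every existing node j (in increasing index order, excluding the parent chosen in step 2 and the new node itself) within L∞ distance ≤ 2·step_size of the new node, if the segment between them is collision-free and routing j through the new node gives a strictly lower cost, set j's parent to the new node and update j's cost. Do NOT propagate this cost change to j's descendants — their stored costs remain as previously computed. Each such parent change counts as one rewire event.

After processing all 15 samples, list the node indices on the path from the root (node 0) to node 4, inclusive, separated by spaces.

Path: 0 1 2 4

1. q=(3,11) nearest=0 d=10 new=(3,3) → add node 1 parent=0 cost=2
2. q=(14,35) nearest=1 d=32 new=(5,5) → add node 2 parent=1 cost=4
3. q=(5,19) nearest=2 d=14 new=(5,7) → add node 3 parent=2 cost=6
4. q=(19,19) nearest=2 d=14 new=(7,7) → add node 4 parent=2 cost=6
5. q=(1,35) nearest=3 d=28 new=(3,9) → add node 5 parent=3 cost=8
6. q=(8,37) nearest=5 d=28 new=(5,11) → add node 6 parent=5 cost=10
7. q=(17,48) nearest=6 d=37 new=(7,13) → add node 7 parent=6 cost=12
8. q=(10,28) nearest=7 d=15 new=(9,15) → add node 8 parent=7 cost=14
9. q=(0,33) nearest=8 d=18 new=(7,17) → add node 9 parent=8 cost=16
10. q=(0,33) nearest=9 d=16 new=(5,19) → add node 10 parent=9 cost=18
11. q=(9,13) nearest=7 d=2 new=(9,13) → add node 11 parent=7 cost=14
12. q=(2,36) nearest=10 d=17 new=(3,21) → blocked by [0,4]×[19,26], reject
13. q=(2,28) nearest=10 d=9 new=(3,21) → blocked by [0,4]×[19,26], reject
14. q=(20,38) nearest=10 d=19 new=(7,21) → add node 12 parent=10 cost=20
15. q=(10,32) nearest=12 d=11 new=(9,23) → add node 13 parent=12 cost=22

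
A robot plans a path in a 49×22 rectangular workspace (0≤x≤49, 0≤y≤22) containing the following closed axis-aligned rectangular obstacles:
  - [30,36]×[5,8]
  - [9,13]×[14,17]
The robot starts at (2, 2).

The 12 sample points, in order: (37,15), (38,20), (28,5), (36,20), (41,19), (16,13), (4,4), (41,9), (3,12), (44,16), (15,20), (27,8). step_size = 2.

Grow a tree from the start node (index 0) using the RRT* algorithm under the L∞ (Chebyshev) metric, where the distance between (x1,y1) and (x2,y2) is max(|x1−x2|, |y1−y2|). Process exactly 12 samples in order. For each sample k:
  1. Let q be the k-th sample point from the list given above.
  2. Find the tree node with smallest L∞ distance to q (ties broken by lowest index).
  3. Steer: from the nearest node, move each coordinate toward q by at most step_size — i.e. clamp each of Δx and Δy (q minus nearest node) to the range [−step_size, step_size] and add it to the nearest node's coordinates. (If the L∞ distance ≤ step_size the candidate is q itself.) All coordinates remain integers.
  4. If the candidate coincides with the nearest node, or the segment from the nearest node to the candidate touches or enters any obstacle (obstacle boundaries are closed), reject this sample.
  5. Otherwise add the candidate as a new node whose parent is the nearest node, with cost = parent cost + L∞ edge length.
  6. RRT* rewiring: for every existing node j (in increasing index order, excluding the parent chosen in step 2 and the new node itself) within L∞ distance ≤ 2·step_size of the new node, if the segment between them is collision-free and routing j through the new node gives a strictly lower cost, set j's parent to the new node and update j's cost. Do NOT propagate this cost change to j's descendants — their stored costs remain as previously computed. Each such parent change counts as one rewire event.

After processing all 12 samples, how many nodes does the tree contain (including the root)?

Node count: 12

1. q=(37,15) nearest=0 d=35 new=(4,4) → add node 1 parent=0 cost=2
2. q=(38,20) nearest=1 d=34 new=(6,6) → add node 2 parent=1 cost=4
3. q=(28,5) nearest=2 d=22 new=(8,5) → add node 3 parent=2 cost=6
4. q=(36,20) nearest=3 d=28 new=(10,7) → add node 4 parent=3 cost=8
5. q=(41,19) nearest=4 d=31 new=(12,9) → add node 5 parent=4 cost=10
6. q=(16,13) nearest=5 d=4 new=(14,11) → add node 6 parent=5 cost=12
7. q=(4,4) nearest=1 d=0 → coincident, reject
8. q=(41,9) nearest=6 d=27 new=(16,9) → add node 7 parent=6 cost=14
9. q=(3,12) nearest=2 d=6 new=(4,8) → add node 8 parent=2 cost=6
10. q=(44,16) nearest=7 d=28 new=(18,11) → add node 9 parent=7 cost=16
11. q=(15,20) nearest=6 d=9 new=(15,13) → add node 10 parent=6 cost=14
12. q=(27,8) nearest=9 d=9 new=(20,9) → add node 11 parent=9 cost=18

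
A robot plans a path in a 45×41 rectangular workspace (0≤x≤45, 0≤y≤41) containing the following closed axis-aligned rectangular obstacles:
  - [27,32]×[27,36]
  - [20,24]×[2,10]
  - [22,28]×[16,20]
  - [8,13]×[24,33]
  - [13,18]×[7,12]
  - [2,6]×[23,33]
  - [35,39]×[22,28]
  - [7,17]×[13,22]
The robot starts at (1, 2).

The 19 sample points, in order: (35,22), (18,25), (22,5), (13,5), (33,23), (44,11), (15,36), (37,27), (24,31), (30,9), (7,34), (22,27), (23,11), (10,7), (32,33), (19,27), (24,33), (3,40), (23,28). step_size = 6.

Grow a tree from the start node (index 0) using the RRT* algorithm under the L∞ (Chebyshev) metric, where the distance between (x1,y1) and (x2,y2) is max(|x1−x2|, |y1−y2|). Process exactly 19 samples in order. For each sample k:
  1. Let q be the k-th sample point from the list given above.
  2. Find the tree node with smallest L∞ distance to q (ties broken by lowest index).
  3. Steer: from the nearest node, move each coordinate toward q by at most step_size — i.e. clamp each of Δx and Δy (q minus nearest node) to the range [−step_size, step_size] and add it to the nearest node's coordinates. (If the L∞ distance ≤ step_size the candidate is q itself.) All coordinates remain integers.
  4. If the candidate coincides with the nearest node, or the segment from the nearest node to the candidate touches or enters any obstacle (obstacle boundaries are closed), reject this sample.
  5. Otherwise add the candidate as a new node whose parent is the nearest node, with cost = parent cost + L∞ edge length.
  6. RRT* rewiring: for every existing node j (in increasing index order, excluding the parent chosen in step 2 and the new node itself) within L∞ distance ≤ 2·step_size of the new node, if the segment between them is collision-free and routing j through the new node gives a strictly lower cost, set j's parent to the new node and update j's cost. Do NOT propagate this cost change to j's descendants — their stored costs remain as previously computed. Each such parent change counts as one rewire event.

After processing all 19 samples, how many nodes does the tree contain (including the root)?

1. q=(35,22) nearest=0 d=34 new=(7,8) → add node 1 parent=0 cost=6
2. q=(18,25) nearest=1 d=17 new=(13,14) → blocked by [7,17]×[13,22], reject
3. q=(22,5) nearest=1 d=15 new=(13,5) → add node 2 parent=1 cost=12
4. q=(13,5) nearest=2 d=0 → coincident, reject
5. q=(33,23) nearest=2 d=20 new=(19,11) → blocked by [13,18]×[7,12], reject
6. q=(44,11) nearest=2 d=31 new=(19,11) → blocked by [13,18]×[7,12], reject
7. q=(15,36) nearest=1 d=28 new=(13,14) → blocked by [7,17]×[13,22], reject
8. q=(37,27) nearest=2 d=24 new=(19,11) → blocked by [13,18]×[7,12], reject
9. q=(24,31) nearest=1 d=23 new=(13,14) → blocked by [7,17]×[13,22], reject
10. q=(30,9) nearest=2 d=17 new=(19,9) → blocked by [13,18]×[7,12], reject
11. q=(7,34) nearest=1 d=26 new=(7,14) → blocked by [7,17]×[13,22], reject
12. q=(22,27) nearest=1 d=19 new=(13,14) → blocked by [7,17]×[13,22], reject
13. q=(23,11) nearest=2 d=10 new=(19,11) → blocked by [13,18]×[7,12], reject
14. q=(10,7) nearest=1 d=3 new=(10,7) → add node 3 parent=1 cost=9
15. q=(32,33) nearest=1 d=25 new=(13,14) → blocked by [7,17]×[13,22], reject
16. q=(19,27) nearest=1 d=19 new=(13,14) → blocked by [7,17]×[13,22], reject
17. q=(24,33) nearest=1 d=25 new=(13,14) → blocked by [7,17]×[13,22], reject
18. q=(3,40) nearest=1 d=32 new=(3,14) → add node 4 parent=1 cost=12
19. q=(23,28) nearest=1 d=20 new=(13,14) → blocked by [7,17]×[13,22], reject

Node count: 5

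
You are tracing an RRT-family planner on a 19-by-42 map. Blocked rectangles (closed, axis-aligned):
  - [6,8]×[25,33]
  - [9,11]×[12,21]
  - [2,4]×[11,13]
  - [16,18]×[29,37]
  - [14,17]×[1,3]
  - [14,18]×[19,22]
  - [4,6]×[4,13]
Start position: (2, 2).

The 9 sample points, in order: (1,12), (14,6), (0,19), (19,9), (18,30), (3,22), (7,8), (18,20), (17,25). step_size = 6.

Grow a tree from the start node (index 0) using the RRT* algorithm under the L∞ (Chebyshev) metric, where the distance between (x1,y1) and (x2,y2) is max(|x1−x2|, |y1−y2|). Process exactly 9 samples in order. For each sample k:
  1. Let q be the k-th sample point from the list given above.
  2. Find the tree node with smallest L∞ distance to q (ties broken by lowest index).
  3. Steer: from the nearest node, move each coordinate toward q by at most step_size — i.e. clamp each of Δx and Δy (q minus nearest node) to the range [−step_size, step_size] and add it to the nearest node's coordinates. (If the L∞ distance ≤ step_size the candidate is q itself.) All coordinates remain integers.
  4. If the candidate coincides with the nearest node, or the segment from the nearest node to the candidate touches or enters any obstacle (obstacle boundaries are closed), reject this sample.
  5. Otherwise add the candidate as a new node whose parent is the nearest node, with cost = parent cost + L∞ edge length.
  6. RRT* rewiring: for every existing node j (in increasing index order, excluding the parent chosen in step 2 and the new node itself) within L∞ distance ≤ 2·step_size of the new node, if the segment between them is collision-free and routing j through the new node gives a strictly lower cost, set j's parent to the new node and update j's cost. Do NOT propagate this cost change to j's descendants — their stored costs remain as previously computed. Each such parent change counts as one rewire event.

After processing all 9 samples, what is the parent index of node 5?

Parent of node 5: 3

1. q=(1,12) nearest=0 d=10 new=(1,8) → add node 1 parent=0 cost=6
2. q=(14,6) nearest=0 d=12 new=(8,6) → blocked by [4,6]×[4,13], reject
3. q=(0,19) nearest=1 d=11 new=(0,14) → add node 2 parent=1 cost=12
4. q=(19,9) nearest=0 d=17 new=(8,8) → blocked by [4,6]×[4,13], reject
5. q=(18,30) nearest=2 d=18 new=(6,20) → add node 3 parent=2 cost=18
6. q=(3,22) nearest=3 d=3 new=(3,22) → add node 4 parent=3 cost=21
7. q=(7,8) nearest=0 d=6 new=(7,8) → blocked by [4,6]×[4,13], reject
8. q=(18,20) nearest=3 d=12 new=(12,20) → blocked by [9,11]×[12,21], reject
9. q=(17,25) nearest=3 d=11 new=(12,25) → add node 5 parent=3 cost=24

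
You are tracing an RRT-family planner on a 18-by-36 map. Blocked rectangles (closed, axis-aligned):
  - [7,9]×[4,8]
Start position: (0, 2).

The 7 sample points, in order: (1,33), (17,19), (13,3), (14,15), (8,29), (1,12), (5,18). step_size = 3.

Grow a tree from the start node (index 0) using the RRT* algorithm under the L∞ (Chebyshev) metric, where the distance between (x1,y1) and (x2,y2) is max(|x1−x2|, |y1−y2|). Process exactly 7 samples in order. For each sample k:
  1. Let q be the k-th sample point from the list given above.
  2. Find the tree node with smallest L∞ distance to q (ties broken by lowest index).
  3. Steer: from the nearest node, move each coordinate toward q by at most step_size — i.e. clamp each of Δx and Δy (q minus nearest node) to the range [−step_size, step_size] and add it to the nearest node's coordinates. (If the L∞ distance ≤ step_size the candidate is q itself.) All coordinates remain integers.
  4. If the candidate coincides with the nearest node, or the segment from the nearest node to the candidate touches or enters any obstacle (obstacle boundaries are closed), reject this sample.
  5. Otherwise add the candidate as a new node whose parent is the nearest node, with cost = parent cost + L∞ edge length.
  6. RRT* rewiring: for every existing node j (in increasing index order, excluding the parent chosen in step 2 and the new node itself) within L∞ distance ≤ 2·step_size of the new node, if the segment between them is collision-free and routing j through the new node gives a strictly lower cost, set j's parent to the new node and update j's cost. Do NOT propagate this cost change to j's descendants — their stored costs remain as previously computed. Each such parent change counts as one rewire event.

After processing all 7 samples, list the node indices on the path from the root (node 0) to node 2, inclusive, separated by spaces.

Path: 0 1 2

1. q=(1,33) nearest=0 d=31 new=(1,5) → add node 1 parent=0 cost=3
2. q=(17,19) nearest=1 d=16 new=(4,8) → add node 2 parent=1 cost=6
3. q=(13,3) nearest=2 d=9 new=(7,5) → blocked by [7,9]×[4,8], reject
4. q=(14,15) nearest=2 d=10 new=(7,11) → add node 3 parent=2 cost=9
5. q=(8,29) nearest=3 d=18 new=(8,14) → add node 4 parent=3 cost=12
6. q=(1,12) nearest=2 d=4 new=(1,11) → add node 5 parent=2 cost=9
7. q=(5,18) nearest=4 d=4 new=(5,17) → add node 6 parent=4 cost=15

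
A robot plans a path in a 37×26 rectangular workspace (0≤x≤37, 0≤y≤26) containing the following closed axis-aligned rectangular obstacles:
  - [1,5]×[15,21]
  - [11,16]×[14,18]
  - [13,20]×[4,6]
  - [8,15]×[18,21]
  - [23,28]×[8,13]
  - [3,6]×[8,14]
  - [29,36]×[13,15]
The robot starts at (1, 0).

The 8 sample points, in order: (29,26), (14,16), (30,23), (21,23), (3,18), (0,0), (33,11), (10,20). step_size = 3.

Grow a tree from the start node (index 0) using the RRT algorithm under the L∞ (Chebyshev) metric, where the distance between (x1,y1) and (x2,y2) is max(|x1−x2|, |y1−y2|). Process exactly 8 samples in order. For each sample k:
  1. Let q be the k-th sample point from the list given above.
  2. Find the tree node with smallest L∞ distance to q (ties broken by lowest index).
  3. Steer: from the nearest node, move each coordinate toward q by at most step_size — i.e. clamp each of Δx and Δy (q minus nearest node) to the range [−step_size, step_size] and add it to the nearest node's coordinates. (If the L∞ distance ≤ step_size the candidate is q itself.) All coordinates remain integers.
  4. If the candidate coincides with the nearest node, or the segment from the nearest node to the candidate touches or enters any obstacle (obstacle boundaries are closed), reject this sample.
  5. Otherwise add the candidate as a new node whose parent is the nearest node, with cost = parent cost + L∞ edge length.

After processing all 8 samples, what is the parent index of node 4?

Parent of node 4: 3

1. q=(29,26) nearest=0 d=28 new=(4,3) → add node 1 parent=0 cost=3
2. q=(14,16) nearest=1 d=13 new=(7,6) → add node 2 parent=1 cost=6
3. q=(30,23) nearest=2 d=23 new=(10,9) → add node 3 parent=2 cost=9
4. q=(21,23) nearest=3 d=14 new=(13,12) → add node 4 parent=3 cost=12
5. q=(3,18) nearest=3 d=9 new=(7,12) → add node 5 parent=3 cost=12
6. q=(0,0) nearest=0 d=1 new=(0,0) → add node 6 parent=0 cost=1
7. q=(33,11) nearest=4 d=20 new=(16,11) → add node 7 parent=4 cost=15
8. q=(10,20) nearest=4 d=8 new=(10,15) → blocked by [11,16]×[14,18], reject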